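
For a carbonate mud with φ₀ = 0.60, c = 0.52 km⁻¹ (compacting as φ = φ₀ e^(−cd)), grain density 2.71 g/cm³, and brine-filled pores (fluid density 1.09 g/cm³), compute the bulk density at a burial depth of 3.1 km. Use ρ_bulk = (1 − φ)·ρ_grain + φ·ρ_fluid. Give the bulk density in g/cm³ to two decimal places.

2.52 g/cm³

Porosity at depth: φ = 0.6·exp(−0.52×3.1) = 0.6×0.1995 = 0.1197
Bulk density: ρ_b = (1−φ)ρ_g + φ·ρ_f = 0.8803×2.71 + 0.1197×1.09
       = 2.386 + 0.130 = 2.516 g/cm³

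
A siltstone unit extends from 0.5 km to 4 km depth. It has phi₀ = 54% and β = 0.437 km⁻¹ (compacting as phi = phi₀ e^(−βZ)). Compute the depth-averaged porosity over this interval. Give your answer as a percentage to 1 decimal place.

⟨phi⟩ = (1/(Z₂−Z₁)) ∫ phi₀ e^(−βZ) dZ = phi₀·(e^(−β·Z₁) − e^(−β·Z₂)) / (β·(Z₂−Z₁))
e^(−0.437×0.5) = 0.8037; e^(−0.437×4) = 0.1741
⟨phi⟩ = 0.54 × (0.8037 − 0.1741) / (0.437 × 3.5) = 0.54 × 0.4116 = 0.2223

22.2%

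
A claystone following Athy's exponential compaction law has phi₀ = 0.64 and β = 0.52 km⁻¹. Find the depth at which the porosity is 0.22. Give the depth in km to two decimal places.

Invert Athy's law: d = ln(phi₀/phi) / β
d = ln(0.64/0.22) / 0.52 = ln(2.909) / 0.52 = 1.0678 / 0.52 = 2.054 km

2.05 km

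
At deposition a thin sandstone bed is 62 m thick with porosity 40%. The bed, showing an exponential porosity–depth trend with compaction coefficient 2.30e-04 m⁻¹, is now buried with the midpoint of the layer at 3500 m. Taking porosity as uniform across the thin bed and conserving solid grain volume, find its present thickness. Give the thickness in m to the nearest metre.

Working in km (1 km = 1000 m; k in km⁻¹ = k in m⁻¹ × 1000):
Porosity at 3.5 km: φ = 0.4·exp(−0.23×3.5) = 0.1788
Solid-volume conservation: h(1−φ) = h₀(1−φ₀) ⇒ h = h₀·(1−φ₀)/(1−φ)
h = 0.062 × (1 − 0.4)/(1 − 0.1788) = 0.062 × 0.7307 = 0.0453 km

45 m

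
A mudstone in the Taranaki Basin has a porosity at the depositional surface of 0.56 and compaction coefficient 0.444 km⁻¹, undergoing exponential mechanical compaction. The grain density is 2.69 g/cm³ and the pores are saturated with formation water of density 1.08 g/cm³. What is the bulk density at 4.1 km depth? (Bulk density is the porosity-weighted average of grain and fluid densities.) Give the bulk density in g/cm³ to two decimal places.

2.54 g/cm³

Porosity at depth: n = 0.56·exp(−0.444×4.1) = 0.56×0.1620 = 0.0907
Bulk density: ρ_b = (1−n)ρ_g + n·ρ_f = 0.9093×2.69 + 0.0907×1.08
       = 2.446 + 0.098 = 2.544 g/cm³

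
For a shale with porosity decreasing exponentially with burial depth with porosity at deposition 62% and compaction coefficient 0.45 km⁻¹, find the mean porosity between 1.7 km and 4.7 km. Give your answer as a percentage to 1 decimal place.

15.8%

⟨phi⟩ = (1/(z₂−z₁)) ∫ phi₀ e^(−βz) dz = phi₀·(e^(−β·z₁) − e^(−β·z₂)) / (β·(z₂−z₁))
e^(−0.45×1.7) = 0.4653; e^(−0.45×4.7) = 0.1206
⟨phi⟩ = 0.62 × (0.4653 − 0.1206) / (0.45 × 3) = 0.62 × 0.2553 = 0.1583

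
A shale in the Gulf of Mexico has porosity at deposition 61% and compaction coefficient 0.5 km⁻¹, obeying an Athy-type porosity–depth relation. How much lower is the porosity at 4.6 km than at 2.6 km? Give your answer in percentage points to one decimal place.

n(2.6) = 0.61·e^(−0.5×2.6) = 0.1662
n(4.6) = 0.61·e^(−0.5×4.6) = 0.0612
Δn = 0.1662 − 0.0612 = 0.1051

10.5 percentage points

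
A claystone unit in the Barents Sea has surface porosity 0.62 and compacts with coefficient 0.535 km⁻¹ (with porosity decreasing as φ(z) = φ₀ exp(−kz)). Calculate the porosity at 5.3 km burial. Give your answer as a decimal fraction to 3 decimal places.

φ = φ₀·exp(−k·z) = 0.62 × exp(−0.535 × 5.3) = 0.62 × exp(−2.836)
  = 0.62 × 0.0587 = 0.0364

0.036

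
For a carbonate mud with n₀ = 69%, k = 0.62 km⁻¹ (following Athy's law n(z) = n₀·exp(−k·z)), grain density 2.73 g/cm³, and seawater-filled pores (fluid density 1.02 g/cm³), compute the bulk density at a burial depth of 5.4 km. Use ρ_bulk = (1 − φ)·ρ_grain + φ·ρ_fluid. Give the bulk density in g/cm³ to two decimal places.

Porosity at depth: n = 0.69·exp(−0.62×5.4) = 0.69×0.0352 = 0.0243
Bulk density: ρ_b = (1−n)ρ_g + n·ρ_f = 0.9757×2.73 + 0.0243×1.02
       = 2.664 + 0.025 = 2.689 g/cm³

2.69 g/cm³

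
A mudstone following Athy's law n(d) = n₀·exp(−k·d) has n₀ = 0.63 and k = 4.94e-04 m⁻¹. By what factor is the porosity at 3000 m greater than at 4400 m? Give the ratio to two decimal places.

Working in km (1 km = 1000 m; k in km⁻¹ = k in m⁻¹ × 1000):
n(d₁)/n(d₂) = e^(−k·d₁)/e^(−k·d₂) = e^{k(d₂−d₁)}
= exp(0.494 × 1.4) = exp(0.6916) = 1.9969

2.00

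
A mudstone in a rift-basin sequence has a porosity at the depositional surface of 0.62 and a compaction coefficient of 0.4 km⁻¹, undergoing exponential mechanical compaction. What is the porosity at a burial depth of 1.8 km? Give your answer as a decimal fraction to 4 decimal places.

0.3018

n = n₀·exp(−β·Z) = 0.62 × exp(−0.4 × 1.8) = 0.62 × exp(−0.72)
  = 0.62 × 0.4868 = 0.3018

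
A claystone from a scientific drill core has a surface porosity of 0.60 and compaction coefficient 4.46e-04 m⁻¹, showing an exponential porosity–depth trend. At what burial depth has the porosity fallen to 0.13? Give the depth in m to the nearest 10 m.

3430 m

Working in km (1 km = 1000 m; β in km⁻¹ = β in m⁻¹ × 1000):
Invert Athy's law: z = ln(phi₀/phi) / β
z = ln(0.6/0.13) / 0.446 = ln(4.615) / 0.446 = 1.5294 / 0.446 = 3.429 km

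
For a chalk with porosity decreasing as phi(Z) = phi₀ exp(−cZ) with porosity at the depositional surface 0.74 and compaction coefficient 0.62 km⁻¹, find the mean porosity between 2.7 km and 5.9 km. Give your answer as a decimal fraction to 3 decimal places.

⟨phi⟩ = (1/(Z₂−Z₁)) ∫ phi₀ e^(−cZ) dZ = phi₀·(e^(−c·Z₁) − e^(−c·Z₂)) / (c·(Z₂−Z₁))
e^(−0.62×2.7) = 0.1875; e^(−0.62×5.9) = 0.0258
⟨phi⟩ = 0.74 × (0.1875 − 0.0258) / (0.62 × 3.2) = 0.74 × 0.0815 = 0.0603

0.060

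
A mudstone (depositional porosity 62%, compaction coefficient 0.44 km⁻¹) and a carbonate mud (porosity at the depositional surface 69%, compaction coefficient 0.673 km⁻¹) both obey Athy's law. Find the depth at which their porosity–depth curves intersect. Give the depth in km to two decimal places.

0.46 km

Set φ₀ₐ e^(−kₐz) = φ₀ᵦ e^(−kᵦz) ⇒ ln(φ₀ₐ/φ₀ᵦ) = (kₐ − kᵦ)·z
z = ln(0.62/0.69) / (0.44 − 0.673) = -0.1070 / -0.233 = 0.459 km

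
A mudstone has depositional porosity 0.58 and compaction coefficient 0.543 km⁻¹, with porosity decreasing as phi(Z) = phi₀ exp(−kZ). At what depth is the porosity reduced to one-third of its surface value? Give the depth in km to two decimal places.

2.02 km

phi/phi₀ = 1/3 ⇒ exp(−k·Z) = 1/3 ⇒ Z = ln(3) / k
Z = 1.0986 / 0.543 = 2.023 km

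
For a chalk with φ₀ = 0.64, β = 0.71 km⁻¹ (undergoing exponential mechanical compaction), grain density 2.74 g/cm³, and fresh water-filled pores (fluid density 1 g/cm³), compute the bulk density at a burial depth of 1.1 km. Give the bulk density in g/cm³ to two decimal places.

2.23 g/cm³

Porosity at depth: φ = 0.64·exp(−0.71×1.1) = 0.64×0.4579 = 0.2931
Bulk density: ρ_b = (1−φ)ρ_g + φ·ρ_f = 0.7069×2.74 + 0.2931×1
       = 1.937 + 0.293 = 2.230 g/cm³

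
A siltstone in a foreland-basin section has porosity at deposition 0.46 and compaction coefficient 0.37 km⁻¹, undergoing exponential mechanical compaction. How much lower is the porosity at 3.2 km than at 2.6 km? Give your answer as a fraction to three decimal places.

n(2.6) = 0.46·e^(−0.37×2.6) = 0.1758
n(3.2) = 0.46·e^(−0.37×3.2) = 0.1408
Δn = 0.1758 − 0.1408 = 0.0350

0.035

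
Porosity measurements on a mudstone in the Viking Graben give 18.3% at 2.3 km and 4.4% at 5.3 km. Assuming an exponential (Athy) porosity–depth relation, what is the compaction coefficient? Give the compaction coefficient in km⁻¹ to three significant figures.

0.475 km⁻¹

Athy: φ(d) = φ₀ e^(−cd) ⇒ φ₁/φ₂ = e^{c(d₂−d₁)} ⇒ c = ln(φ₁/φ₂)/(d₂−d₁)
c = ln(0.183/0.044) / (5.3 − 2.3) = ln(4.159) / 3 = 1.4253 / 3 = 0.4751 km⁻¹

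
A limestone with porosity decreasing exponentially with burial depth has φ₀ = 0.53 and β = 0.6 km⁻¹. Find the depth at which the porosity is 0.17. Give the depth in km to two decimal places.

1.90 km

Invert Athy's law: Z = ln(φ₀/φ) / β
Z = ln(0.53/0.17) / 0.6 = ln(3.118) / 0.6 = 1.1371 / 0.6 = 1.895 km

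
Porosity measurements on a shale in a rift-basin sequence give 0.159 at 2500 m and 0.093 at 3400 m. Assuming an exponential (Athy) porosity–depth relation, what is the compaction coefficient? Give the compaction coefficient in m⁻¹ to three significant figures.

Working in km (1 km = 1000 m; β in km⁻¹ = β in m⁻¹ × 1000):
Athy: phi(d) = phi₀ e^(−βd) ⇒ phi₁/phi₂ = e^{β(d₂−d₁)} ⇒ β = ln(phi₁/phi₂)/(d₂−d₁)
β = ln(0.159/0.093) / (3.4 − 2.5) = ln(1.71) / 0.9 = 0.5363 / 0.9 = 0.5959 km⁻¹

0.000596 m⁻¹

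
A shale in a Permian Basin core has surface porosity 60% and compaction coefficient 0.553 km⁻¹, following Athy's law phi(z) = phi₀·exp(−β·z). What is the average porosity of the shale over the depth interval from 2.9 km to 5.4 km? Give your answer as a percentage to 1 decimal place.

⟨phi⟩ = (1/(z₂−z₁)) ∫ phi₀ e^(−βz) dz = phi₀·(e^(−β·z₁) − e^(−β·z₂)) / (β·(z₂−z₁))
e^(−0.553×2.9) = 0.2012; e^(−0.553×5.4) = 0.0505
⟨phi⟩ = 0.6 × (0.2012 − 0.0505) / (0.553 × 2.5) = 0.6 × 0.1090 = 0.0654

6.5%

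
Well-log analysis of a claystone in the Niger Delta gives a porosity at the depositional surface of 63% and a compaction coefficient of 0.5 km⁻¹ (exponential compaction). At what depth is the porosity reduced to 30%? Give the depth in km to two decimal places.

1.48 km

Invert Athy's law: z = ln(phi₀/phi) / k
z = ln(0.63/0.3) / 0.5 = ln(2.1) / 0.5 = 0.7419 / 0.5 = 1.484 km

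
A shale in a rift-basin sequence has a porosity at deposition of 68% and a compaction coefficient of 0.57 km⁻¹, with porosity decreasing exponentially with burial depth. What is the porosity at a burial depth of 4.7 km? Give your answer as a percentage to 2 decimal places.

φ = φ₀·exp(−β·z) = 0.68 × exp(−0.57 × 4.7) = 0.68 × exp(−2.679)
  = 0.68 × 0.0686 = 0.0467

4.67%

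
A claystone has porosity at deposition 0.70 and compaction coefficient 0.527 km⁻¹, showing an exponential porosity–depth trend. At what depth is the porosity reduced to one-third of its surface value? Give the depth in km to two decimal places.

2.08 km

phi/phi₀ = 1/3 ⇒ exp(−k·z) = 1/3 ⇒ z = ln(3) / k
z = 1.0986 / 0.527 = 2.085 km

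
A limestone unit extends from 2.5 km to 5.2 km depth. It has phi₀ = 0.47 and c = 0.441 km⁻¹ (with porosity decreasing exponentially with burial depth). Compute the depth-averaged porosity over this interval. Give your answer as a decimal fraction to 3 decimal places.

0.091

⟨phi⟩ = (1/(Z₂−Z₁)) ∫ phi₀ e^(−cZ) dZ = phi₀·(e^(−c·Z₁) − e^(−c·Z₂)) / (c·(Z₂−Z₁))
e^(−0.441×2.5) = 0.3320; e^(−0.441×5.2) = 0.1009
⟨phi⟩ = 0.47 × (0.3320 − 0.1009) / (0.441 × 2.7) = 0.47 × 0.1941 = 0.0912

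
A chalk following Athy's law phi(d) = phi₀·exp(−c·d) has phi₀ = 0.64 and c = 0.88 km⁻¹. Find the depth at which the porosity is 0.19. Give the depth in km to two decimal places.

1.38 km

Invert Athy's law: d = ln(phi₀/phi) / c
d = ln(0.64/0.19) / 0.88 = ln(3.368) / 0.88 = 1.2144 / 0.88 = 1.380 km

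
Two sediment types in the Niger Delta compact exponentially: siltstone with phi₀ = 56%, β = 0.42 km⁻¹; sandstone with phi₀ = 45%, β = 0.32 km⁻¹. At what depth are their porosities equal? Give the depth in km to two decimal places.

Set phi₀ₐ e^(−βₐZ) = phi₀ᵦ e^(−βᵦZ) ⇒ ln(phi₀ₐ/phi₀ᵦ) = (βₐ − βᵦ)·Z
Z = ln(0.56/0.45) / (0.42 − 0.32) = 0.2187 / 0.1 = 2.187 km

2.19 km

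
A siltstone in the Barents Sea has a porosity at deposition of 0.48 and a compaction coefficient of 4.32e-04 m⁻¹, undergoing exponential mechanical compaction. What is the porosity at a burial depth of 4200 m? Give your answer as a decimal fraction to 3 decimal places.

0.078

Working in km (1 km = 1000 m; c in km⁻¹ = c in m⁻¹ × 1000):
phi = phi₀·exp(−c·Z) = 0.48 × exp(−0.432 × 4.2) = 0.48 × exp(−1.814)
  = 0.48 × 0.1629 = 0.0782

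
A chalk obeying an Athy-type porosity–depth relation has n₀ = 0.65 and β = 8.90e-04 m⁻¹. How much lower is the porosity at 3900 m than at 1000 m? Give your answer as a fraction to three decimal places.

Working in km (1 km = 1000 m; β in km⁻¹ = β in m⁻¹ × 1000):
n(1) = 0.65·e^(−0.89×1) = 0.2669
n(3.9) = 0.65·e^(−0.89×3.9) = 0.0202
Δn = 0.2669 − 0.0202 = 0.2467

0.247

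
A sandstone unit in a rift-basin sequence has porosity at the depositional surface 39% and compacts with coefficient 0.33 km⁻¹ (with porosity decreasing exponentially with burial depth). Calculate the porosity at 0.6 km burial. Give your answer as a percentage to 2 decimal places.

31.99%

n = n₀·exp(−k·d) = 0.39 × exp(−0.33 × 0.6) = 0.39 × exp(−0.198)
  = 0.39 × 0.8204 = 0.3199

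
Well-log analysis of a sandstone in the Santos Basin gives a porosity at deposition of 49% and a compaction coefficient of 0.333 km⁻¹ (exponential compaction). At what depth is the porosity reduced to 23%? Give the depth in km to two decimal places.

Invert Athy's law: d = ln(φ₀/φ) / k
d = ln(0.49/0.23) / 0.333 = ln(2.13) / 0.333 = 0.7563 / 0.333 = 2.271 km

2.27 km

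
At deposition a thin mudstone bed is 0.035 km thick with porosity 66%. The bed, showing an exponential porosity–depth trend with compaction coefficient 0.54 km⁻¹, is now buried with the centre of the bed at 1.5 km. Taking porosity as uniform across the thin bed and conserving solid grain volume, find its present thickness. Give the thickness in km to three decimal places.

0.017 km

Porosity at 1.5 km: φ = 0.66·exp(−0.54×1.5) = 0.2936
Solid-volume conservation: h(1−φ) = h₀(1−φ₀) ⇒ h = h₀·(1−φ₀)/(1−φ)
h = 0.035 × (1 − 0.66)/(1 − 0.2936) = 0.035 × 0.4813 = 0.0168 km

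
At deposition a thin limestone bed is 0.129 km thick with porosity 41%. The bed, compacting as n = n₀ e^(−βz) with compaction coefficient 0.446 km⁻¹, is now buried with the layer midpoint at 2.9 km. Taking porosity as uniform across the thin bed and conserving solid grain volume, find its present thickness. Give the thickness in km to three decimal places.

Porosity at 2.9 km: n = 0.41·exp(−0.446×2.9) = 0.1125
Solid-volume conservation: h(1−n) = h₀(1−n₀) ⇒ h = h₀·(1−n₀)/(1−n)
h = 0.129 × (1 − 0.41)/(1 − 0.1125) = 0.129 × 0.6648 = 0.0858 km

0.086 km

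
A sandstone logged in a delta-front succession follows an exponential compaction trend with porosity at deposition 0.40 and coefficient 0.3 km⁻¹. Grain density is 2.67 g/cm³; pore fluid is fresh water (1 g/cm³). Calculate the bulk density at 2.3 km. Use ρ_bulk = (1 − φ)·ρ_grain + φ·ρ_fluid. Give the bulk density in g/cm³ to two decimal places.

Porosity at depth: phi = 0.4·exp(−0.3×2.3) = 0.4×0.5016 = 0.2006
Bulk density: ρ_b = (1−phi)ρ_g + phi·ρ_f = 0.7994×2.67 + 0.2006×1
       = 2.134 + 0.201 = 2.335 g/cm³

2.33 g/cm³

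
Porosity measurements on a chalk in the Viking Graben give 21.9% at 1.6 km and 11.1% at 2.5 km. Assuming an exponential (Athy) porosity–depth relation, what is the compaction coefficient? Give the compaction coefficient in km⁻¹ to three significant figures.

0.755 km⁻¹

Athy: φ(d) = φ₀ e^(−βd) ⇒ φ₁/φ₂ = e^{β(d₂−d₁)} ⇒ β = ln(φ₁/φ₂)/(d₂−d₁)
β = ln(0.219/0.111) / (2.5 − 1.6) = ln(1.973) / 0.9 = 0.6795 / 0.9 = 0.755 km⁻¹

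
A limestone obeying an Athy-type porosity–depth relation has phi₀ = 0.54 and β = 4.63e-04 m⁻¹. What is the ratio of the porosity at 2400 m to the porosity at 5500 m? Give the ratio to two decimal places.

4.20

Working in km (1 km = 1000 m; β in km⁻¹ = β in m⁻¹ × 1000):
phi(d₁)/phi(d₂) = e^(−β·d₁)/e^(−β·d₂) = e^{β(d₂−d₁)}
= exp(0.463 × 3.1) = exp(1.435) = 4.2009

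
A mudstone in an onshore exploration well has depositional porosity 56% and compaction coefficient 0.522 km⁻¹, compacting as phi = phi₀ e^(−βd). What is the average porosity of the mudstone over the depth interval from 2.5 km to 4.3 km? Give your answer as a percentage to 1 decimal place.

9.8%

⟨phi⟩ = (1/(d₂−d₁)) ∫ phi₀ e^(−βd) dd = phi₀·(e^(−β·d₁) − e^(−β·d₂)) / (β·(d₂−d₁))
e^(−0.522×2.5) = 0.2712; e^(−0.522×4.3) = 0.1060
⟨phi⟩ = 0.56 × (0.2712 − 0.1060) / (0.522 × 1.8) = 0.56 × 0.1758 = 0.0985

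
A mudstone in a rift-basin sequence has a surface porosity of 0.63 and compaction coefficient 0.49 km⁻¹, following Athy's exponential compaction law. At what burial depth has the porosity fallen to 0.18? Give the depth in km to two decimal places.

Invert Athy's law: Z = ln(phi₀/phi) / c
Z = ln(0.63/0.18) / 0.49 = ln(3.5) / 0.49 = 1.2528 / 0.49 = 2.557 km

2.56 km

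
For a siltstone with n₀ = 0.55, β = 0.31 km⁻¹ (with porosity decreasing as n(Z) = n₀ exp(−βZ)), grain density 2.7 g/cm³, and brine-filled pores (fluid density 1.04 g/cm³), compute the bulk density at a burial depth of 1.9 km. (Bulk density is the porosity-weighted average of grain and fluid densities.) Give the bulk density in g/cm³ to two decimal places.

2.19 g/cm³

Porosity at depth: n = 0.55·exp(−0.31×1.9) = 0.55×0.5549 = 0.3052
Bulk density: ρ_b = (1−n)ρ_g + n·ρ_f = 0.6948×2.7 + 0.3052×1.04
       = 1.876 + 0.317 = 2.193 g/cm³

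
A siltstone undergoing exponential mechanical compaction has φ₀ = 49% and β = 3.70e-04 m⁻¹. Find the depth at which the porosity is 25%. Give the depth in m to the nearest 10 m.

1820 m

Working in km (1 km = 1000 m; β in km⁻¹ = β in m⁻¹ × 1000):
Invert Athy's law: z = ln(φ₀/φ) / β
z = ln(0.49/0.25) / 0.37 = ln(1.96) / 0.37 = 0.6729 / 0.37 = 1.819 km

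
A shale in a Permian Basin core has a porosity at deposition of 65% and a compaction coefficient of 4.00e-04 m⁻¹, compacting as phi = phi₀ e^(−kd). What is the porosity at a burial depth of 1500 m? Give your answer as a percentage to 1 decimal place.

35.7%

Working in km (1 km = 1000 m; k in km⁻¹ = k in m⁻¹ × 1000):
phi = phi₀·exp(−k·d) = 0.65 × exp(−0.4 × 1.5) = 0.65 × exp(−0.6)
  = 0.65 × 0.5488 = 0.3567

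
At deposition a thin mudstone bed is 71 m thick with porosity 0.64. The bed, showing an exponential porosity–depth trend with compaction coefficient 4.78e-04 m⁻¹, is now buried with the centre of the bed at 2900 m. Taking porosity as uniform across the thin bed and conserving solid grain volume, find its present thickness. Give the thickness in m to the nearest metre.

30 m

Working in km (1 km = 1000 m; β in km⁻¹ = β in m⁻¹ × 1000):
Porosity at 2.9 km: phi = 0.64·exp(−0.478×2.9) = 0.1600
Solid-volume conservation: h(1−phi) = h₀(1−phi₀) ⇒ h = h₀·(1−phi₀)/(1−phi)
h = 0.071 × (1 − 0.64)/(1 − 0.1600) = 0.071 × 0.4286 = 0.0304 km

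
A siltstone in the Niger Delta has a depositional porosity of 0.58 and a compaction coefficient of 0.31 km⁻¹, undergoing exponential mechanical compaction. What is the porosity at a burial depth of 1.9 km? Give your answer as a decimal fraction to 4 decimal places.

0.3218

n = n₀·exp(−β·Z) = 0.58 × exp(−0.31 × 1.9) = 0.58 × exp(−0.589)
  = 0.58 × 0.5549 = 0.3218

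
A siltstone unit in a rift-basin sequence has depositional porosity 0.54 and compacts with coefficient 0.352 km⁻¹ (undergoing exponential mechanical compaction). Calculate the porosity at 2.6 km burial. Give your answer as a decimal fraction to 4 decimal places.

n = n₀·exp(−k·d) = 0.54 × exp(−0.352 × 2.6) = 0.54 × exp(−0.9152)
  = 0.54 × 0.4004 = 0.2162

0.2162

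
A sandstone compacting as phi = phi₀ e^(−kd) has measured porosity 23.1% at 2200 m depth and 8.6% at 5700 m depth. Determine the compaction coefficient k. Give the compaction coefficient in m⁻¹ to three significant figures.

Working in km (1 km = 1000 m; k in km⁻¹ = k in m⁻¹ × 1000):
Athy: phi(d) = phi₀ e^(−kd) ⇒ phi₁/phi₂ = e^{k(d₂−d₁)} ⇒ k = ln(phi₁/phi₂)/(d₂−d₁)
k = ln(0.231/0.086) / (5.7 − 2.2) = ln(2.686) / 3.5 = 0.9881 / 3.5 = 0.2823 km⁻¹

0.000282 m⁻¹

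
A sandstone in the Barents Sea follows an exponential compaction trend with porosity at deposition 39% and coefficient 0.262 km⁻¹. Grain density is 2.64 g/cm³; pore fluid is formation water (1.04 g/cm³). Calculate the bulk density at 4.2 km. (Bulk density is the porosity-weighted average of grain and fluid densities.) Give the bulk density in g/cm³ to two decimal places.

2.43 g/cm³

Porosity at depth: n = 0.39·exp(−0.262×4.2) = 0.39×0.3327 = 0.1298
Bulk density: ρ_b = (1−n)ρ_g + n·ρ_f = 0.8702×2.64 + 0.1298×1.04
       = 2.297 + 0.135 = 2.432 g/cm³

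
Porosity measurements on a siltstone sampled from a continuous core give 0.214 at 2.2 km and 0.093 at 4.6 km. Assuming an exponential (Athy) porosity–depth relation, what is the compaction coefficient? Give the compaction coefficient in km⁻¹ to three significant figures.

Athy: phi(Z) = phi₀ e^(−kZ) ⇒ phi₁/phi₂ = e^{k(Z₂−Z₁)} ⇒ k = ln(phi₁/phi₂)/(Z₂−Z₁)
k = ln(0.214/0.093) / (4.6 − 2.2) = ln(2.301) / 2.4 = 0.8334 / 2.4 = 0.3472 km⁻¹

0.347 km⁻¹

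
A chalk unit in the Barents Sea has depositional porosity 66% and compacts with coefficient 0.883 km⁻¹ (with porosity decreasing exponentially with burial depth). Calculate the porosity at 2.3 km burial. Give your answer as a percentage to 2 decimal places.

n = n₀·exp(−β·d) = 0.66 × exp(−0.883 × 2.3) = 0.66 × exp(−2.031)
  = 0.66 × 0.1312 = 0.0866

8.66%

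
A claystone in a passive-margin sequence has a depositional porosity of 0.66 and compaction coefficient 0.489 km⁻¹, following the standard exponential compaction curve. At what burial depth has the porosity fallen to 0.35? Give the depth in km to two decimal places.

1.30 km

Invert Athy's law: z = ln(n₀/n) / c
z = ln(0.66/0.35) / 0.489 = ln(1.886) / 0.489 = 0.6343 / 0.489 = 1.297 km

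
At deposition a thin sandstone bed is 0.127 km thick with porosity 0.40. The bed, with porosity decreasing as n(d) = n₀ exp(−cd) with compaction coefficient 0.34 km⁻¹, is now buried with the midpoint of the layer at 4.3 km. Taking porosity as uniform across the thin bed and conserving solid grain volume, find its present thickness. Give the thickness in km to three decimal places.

0.084 km

Porosity at 4.3 km: n = 0.4·exp(−0.34×4.3) = 0.0927
Solid-volume conservation: h(1−n) = h₀(1−n₀) ⇒ h = h₀·(1−n₀)/(1−n)
h = 0.127 × (1 − 0.4)/(1 − 0.0927) = 0.127 × 0.6613 = 0.0840 km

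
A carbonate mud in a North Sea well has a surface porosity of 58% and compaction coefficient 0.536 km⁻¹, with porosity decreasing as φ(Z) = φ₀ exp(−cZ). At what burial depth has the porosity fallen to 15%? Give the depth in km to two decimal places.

Invert Athy's law: Z = ln(φ₀/φ) / c
Z = ln(0.58/0.15) / 0.536 = ln(3.867) / 0.536 = 1.3524 / 0.536 = 2.523 km

2.52 km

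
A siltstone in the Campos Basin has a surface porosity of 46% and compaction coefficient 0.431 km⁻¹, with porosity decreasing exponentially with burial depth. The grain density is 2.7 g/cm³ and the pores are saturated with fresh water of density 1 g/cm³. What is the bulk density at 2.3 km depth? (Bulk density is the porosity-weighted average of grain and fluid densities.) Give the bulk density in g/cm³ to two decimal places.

Porosity at depth: n = 0.46·exp(−0.431×2.3) = 0.46×0.3711 = 0.1707
Bulk density: ρ_b = (1−n)ρ_g + n·ρ_f = 0.8293×2.7 + 0.1707×1
       = 2.239 + 0.171 = 2.410 g/cm³

2.41 g/cm³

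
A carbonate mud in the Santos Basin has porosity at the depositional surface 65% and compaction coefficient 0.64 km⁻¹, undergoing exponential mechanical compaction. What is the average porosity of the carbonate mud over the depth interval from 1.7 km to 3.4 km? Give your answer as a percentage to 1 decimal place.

⟨phi⟩ = (1/(d₂−d₁)) ∫ phi₀ e^(−kd) dd = phi₀·(e^(−k·d₁) − e^(−k·d₂)) / (k·(d₂−d₁))
e^(−0.64×1.7) = 0.3369; e^(−0.64×3.4) = 0.1135
⟨phi⟩ = 0.65 × (0.3369 − 0.1135) / (0.64 × 1.7) = 0.65 × 0.2053 = 0.1335

13.3%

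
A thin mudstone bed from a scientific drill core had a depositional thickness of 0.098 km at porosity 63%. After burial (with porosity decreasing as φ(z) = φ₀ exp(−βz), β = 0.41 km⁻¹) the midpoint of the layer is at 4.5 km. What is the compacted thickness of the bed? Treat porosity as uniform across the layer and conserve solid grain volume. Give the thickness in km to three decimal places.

0.040 km

Porosity at 4.5 km: φ = 0.63·exp(−0.41×4.5) = 0.0996
Solid-volume conservation: h(1−φ) = h₀(1−φ₀) ⇒ h = h₀·(1−φ₀)/(1−φ)
h = 0.098 × (1 − 0.63)/(1 − 0.0996) = 0.098 × 0.4109 = 0.0403 km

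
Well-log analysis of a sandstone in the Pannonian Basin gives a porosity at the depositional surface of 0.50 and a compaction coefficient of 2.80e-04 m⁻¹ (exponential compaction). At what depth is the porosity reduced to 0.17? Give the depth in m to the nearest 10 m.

3850 m

Working in km (1 km = 1000 m; c in km⁻¹ = c in m⁻¹ × 1000):
Invert Athy's law: z = ln(phi₀/phi) / c
z = ln(0.5/0.17) / 0.28 = ln(2.941) / 0.28 = 1.0788 / 0.28 = 3.853 km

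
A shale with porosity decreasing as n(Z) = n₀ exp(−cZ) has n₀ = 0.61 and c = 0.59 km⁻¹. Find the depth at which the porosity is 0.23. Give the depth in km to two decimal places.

1.65 km

Invert Athy's law: Z = ln(n₀/n) / c
Z = ln(0.61/0.23) / 0.59 = ln(2.652) / 0.59 = 0.9754 / 0.59 = 1.653 km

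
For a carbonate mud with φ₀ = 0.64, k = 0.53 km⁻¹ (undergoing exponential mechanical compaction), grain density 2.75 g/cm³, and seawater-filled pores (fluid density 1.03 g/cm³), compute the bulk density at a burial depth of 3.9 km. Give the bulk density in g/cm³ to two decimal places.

2.61 g/cm³

Porosity at depth: φ = 0.64·exp(−0.53×3.9) = 0.64×0.1266 = 0.0810
Bulk density: ρ_b = (1−φ)ρ_g + φ·ρ_f = 0.9190×2.75 + 0.0810×1.03
       = 2.527 + 0.083 = 2.611 g/cm³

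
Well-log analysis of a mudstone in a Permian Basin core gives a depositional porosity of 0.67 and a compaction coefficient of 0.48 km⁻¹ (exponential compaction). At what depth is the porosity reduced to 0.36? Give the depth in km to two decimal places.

Invert Athy's law: Z = ln(phi₀/phi) / k
Z = ln(0.67/0.36) / 0.48 = ln(1.861) / 0.48 = 0.6212 / 0.48 = 1.294 km

1.29 km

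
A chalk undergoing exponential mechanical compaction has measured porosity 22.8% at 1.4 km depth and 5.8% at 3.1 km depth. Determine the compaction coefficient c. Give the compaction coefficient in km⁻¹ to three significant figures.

0.805 km⁻¹

Athy: phi(d) = phi₀ e^(−cd) ⇒ phi₁/phi₂ = e^{c(d₂−d₁)} ⇒ c = ln(phi₁/phi₂)/(d₂−d₁)
c = ln(0.228/0.058) / (3.1 − 1.4) = ln(3.931) / 1.7 = 1.3689 / 1.7 = 0.8052 km⁻¹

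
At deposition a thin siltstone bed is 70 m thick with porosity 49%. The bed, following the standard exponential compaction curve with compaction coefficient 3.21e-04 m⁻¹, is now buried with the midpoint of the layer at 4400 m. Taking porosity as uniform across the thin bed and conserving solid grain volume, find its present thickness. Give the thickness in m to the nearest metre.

41 m

Working in km (1 km = 1000 m; β in km⁻¹ = β in m⁻¹ × 1000):
Porosity at 4.4 km: n = 0.49·exp(−0.321×4.4) = 0.1193
Solid-volume conservation: h(1−n) = h₀(1−n₀) ⇒ h = h₀·(1−n₀)/(1−n)
h = 0.07 × (1 − 0.49)/(1 − 0.1193) = 0.07 × 0.5791 = 0.0405 km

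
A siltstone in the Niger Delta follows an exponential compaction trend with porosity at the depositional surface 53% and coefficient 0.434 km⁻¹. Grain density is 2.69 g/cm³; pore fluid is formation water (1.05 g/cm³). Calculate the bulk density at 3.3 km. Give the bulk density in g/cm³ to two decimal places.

2.48 g/cm³

Porosity at depth: phi = 0.53·exp(−0.434×3.3) = 0.53×0.2388 = 0.1266
Bulk density: ρ_b = (1−phi)ρ_g + phi·ρ_f = 0.8734×2.69 + 0.1266×1.05
       = 2.350 + 0.133 = 2.482 g/cm³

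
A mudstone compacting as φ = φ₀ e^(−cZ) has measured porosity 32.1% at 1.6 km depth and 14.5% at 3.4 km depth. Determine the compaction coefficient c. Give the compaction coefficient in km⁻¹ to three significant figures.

0.442 km⁻¹

Athy: φ(Z) = φ₀ e^(−cZ) ⇒ φ₁/φ₂ = e^{c(Z₂−Z₁)} ⇒ c = ln(φ₁/φ₂)/(Z₂−Z₁)
c = ln(0.321/0.145) / (3.4 − 1.6) = ln(2.214) / 1.8 = 0.7947 / 1.8 = 0.4415 km⁻¹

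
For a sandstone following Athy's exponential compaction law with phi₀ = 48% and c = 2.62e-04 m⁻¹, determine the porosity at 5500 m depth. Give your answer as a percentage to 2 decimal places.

Working in km (1 km = 1000 m; c in km⁻¹ = c in m⁻¹ × 1000):
phi = phi₀·exp(−c·d) = 0.48 × exp(−0.262 × 5.5) = 0.48 × exp(−1.441)
  = 0.48 × 0.2367 = 0.1136

11.36%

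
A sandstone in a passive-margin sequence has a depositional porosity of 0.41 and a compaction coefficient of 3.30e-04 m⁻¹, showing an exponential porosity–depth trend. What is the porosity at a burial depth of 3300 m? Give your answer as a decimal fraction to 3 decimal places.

Working in km (1 km = 1000 m; k in km⁻¹ = k in m⁻¹ × 1000):
φ = φ₀·exp(−k·Z) = 0.41 × exp(−0.33 × 3.3) = 0.41 × exp(−1.089)
  = 0.41 × 0.3366 = 0.1380

0.138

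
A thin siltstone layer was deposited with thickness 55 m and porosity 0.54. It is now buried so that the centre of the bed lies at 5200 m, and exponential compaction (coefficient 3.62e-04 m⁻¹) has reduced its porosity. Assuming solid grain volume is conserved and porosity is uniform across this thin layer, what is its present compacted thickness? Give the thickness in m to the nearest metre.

Working in km (1 km = 1000 m; c in km⁻¹ = c in m⁻¹ × 1000):
Porosity at 5.2 km: φ = 0.54·exp(−0.362×5.2) = 0.0822
Solid-volume conservation: h(1−φ) = h₀(1−φ₀) ⇒ h = h₀·(1−φ₀)/(1−φ)
h = 0.055 × (1 − 0.54)/(1 − 0.0822) = 0.055 × 0.5012 = 0.0276 km

28 m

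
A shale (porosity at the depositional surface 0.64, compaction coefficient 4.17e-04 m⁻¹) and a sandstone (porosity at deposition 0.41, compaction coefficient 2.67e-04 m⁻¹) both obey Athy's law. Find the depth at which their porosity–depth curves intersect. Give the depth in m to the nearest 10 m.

Working in km (1 km = 1000 m; β in km⁻¹ = β in m⁻¹ × 1000):
Set n₀ₐ e^(−βₐd) = n₀ᵦ e^(−βᵦd) ⇒ ln(n₀ₐ/n₀ᵦ) = (βₐ − βᵦ)·d
d = ln(0.64/0.41) / (0.417 − 0.267) = 0.4453 / 0.15 = 2.969 km

2970 m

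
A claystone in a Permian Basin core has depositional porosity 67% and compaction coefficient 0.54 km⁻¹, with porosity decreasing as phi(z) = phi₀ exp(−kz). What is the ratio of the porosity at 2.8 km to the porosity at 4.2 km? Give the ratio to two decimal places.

phi(z₁)/phi(z₂) = e^(−k·z₁)/e^(−k·z₂) = e^{k(z₂−z₁)}
= exp(0.54 × 1.4) = exp(0.756) = 2.1297

2.13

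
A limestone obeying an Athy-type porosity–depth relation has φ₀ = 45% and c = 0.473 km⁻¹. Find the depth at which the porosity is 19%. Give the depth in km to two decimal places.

Invert Athy's law: Z = ln(φ₀/φ) / c
Z = ln(0.45/0.19) / 0.473 = ln(2.368) / 0.473 = 0.8622 / 0.473 = 1.823 km

1.82 km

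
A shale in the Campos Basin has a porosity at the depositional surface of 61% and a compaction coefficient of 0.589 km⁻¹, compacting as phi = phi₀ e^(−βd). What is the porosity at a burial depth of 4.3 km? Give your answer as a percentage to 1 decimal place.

4.8%

phi = phi₀·exp(−β·d) = 0.61 × exp(−0.589 × 4.3) = 0.61 × exp(−2.533)
  = 0.61 × 0.0794 = 0.0485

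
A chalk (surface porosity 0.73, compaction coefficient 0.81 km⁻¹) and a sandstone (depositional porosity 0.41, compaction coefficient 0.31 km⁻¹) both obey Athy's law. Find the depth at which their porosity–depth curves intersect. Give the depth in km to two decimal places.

Set n₀ₐ e^(−cₐZ) = n₀ᵦ e^(−cᵦZ) ⇒ ln(n₀ₐ/n₀ᵦ) = (cₐ − cᵦ)·Z
Z = ln(0.73/0.41) / (0.81 − 0.31) = 0.5769 / 0.5 = 1.154 km

1.15 km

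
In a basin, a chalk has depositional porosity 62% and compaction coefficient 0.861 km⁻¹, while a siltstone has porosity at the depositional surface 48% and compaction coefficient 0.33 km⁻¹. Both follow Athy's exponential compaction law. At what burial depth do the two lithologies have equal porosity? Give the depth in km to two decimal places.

0.48 km

Set phi₀ₐ e^(−cₐz) = phi₀ᵦ e^(−cᵦz) ⇒ ln(phi₀ₐ/phi₀ᵦ) = (cₐ − cᵦ)·z
z = ln(0.62/0.48) / (0.861 − 0.33) = 0.2559 / 0.531 = 0.482 km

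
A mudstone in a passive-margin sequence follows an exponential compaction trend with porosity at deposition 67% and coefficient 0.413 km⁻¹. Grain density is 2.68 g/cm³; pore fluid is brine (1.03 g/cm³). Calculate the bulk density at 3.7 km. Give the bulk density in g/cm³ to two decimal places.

2.44 g/cm³

Porosity at depth: n = 0.67·exp(−0.413×3.7) = 0.67×0.2169 = 0.1454
Bulk density: ρ_b = (1−n)ρ_g + n·ρ_f = 0.8546×2.68 + 0.1454×1.03
       = 2.290 + 0.150 = 2.440 g/cm³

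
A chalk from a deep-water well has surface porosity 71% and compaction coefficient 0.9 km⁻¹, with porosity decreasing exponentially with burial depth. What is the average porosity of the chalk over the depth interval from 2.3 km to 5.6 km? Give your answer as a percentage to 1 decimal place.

2.9%

⟨n⟩ = (1/(z₂−z₁)) ∫ n₀ e^(−βz) dz = n₀·(e^(−β·z₁) − e^(−β·z₂)) / (β·(z₂−z₁))
e^(−0.9×2.3) = 0.1262; e^(−0.9×5.6) = 0.0065
⟨n⟩ = 0.71 × (0.1262 − 0.0065) / (0.9 × 3.3) = 0.71 × 0.0403 = 0.0286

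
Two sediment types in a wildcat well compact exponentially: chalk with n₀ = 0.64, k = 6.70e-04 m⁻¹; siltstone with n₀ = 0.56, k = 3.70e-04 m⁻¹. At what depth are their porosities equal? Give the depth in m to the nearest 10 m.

450 m

Working in km (1 km = 1000 m; k in km⁻¹ = k in m⁻¹ × 1000):
Set n₀ₐ e^(−kₐZ) = n₀ᵦ e^(−kᵦZ) ⇒ ln(n₀ₐ/n₀ᵦ) = (kₐ − kᵦ)·Z
Z = ln(0.64/0.56) / (0.67 − 0.37) = 0.1335 / 0.3 = 0.445 km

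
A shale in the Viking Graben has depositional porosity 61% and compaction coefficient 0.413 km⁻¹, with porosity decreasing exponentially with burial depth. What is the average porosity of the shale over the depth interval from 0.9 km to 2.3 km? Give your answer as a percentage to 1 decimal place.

31.9%

⟨φ⟩ = (1/(d₂−d₁)) ∫ φ₀ e^(−βd) dd = φ₀·(e^(−β·d₁) − e^(−β·d₂)) / (β·(d₂−d₁))
e^(−0.413×0.9) = 0.6896; e^(−0.413×2.3) = 0.3868
⟨φ⟩ = 0.61 × (0.6896 − 0.3868) / (0.413 × 1.4) = 0.61 × 0.5237 = 0.3194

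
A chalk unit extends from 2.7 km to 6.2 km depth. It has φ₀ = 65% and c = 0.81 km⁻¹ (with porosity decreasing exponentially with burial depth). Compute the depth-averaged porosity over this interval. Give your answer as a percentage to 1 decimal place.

⟨φ⟩ = (1/(z₂−z₁)) ∫ φ₀ e^(−cz) dz = φ₀·(e^(−c·z₁) − e^(−c·z₂)) / (c·(z₂−z₁))
e^(−0.81×2.7) = 0.1123; e^(−0.81×6.2) = 0.0066
⟨φ⟩ = 0.65 × (0.1123 − 0.0066) / (0.81 × 3.5) = 0.65 × 0.0373 = 0.0242

2.4%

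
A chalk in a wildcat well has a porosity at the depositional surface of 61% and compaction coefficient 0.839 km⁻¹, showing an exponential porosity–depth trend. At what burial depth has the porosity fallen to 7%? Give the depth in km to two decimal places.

2.58 km

Invert Athy's law: z = ln(n₀/n) / c
z = ln(0.61/0.07) / 0.839 = ln(8.714) / 0.839 = 2.1650 / 0.839 = 2.580 km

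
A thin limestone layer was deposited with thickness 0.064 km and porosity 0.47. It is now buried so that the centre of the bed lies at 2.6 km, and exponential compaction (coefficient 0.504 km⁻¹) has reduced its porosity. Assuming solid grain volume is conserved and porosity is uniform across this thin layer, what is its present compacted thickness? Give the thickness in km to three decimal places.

Porosity at 2.6 km: phi = 0.47·exp(−0.504×2.6) = 0.1268
Solid-volume conservation: h(1−phi) = h₀(1−phi₀) ⇒ h = h₀·(1−phi₀)/(1−phi)
h = 0.064 × (1 − 0.47)/(1 − 0.1268) = 0.064 × 0.6069 = 0.0388 km

0.039 km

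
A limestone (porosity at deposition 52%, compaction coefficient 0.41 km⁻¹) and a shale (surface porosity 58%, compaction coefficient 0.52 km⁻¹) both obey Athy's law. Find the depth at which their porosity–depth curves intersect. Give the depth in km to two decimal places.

0.99 km

Set φ₀ₐ e^(−cₐZ) = φ₀ᵦ e^(−cᵦZ) ⇒ ln(φ₀ₐ/φ₀ᵦ) = (cₐ − cᵦ)·Z
Z = ln(0.52/0.58) / (0.41 − 0.52) = -0.1092 / -0.11 = 0.993 km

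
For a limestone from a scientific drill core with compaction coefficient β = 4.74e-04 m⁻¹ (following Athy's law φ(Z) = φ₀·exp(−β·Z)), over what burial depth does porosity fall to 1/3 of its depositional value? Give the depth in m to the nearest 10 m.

Working in km (1 km = 1000 m; β in km⁻¹ = β in m⁻¹ × 1000):
φ/φ₀ = 1/3 ⇒ exp(−β·Z) = 1/3 ⇒ Z = ln(3) / β
Z = 1.0986 / 0.474 = 2.318 km

2320 m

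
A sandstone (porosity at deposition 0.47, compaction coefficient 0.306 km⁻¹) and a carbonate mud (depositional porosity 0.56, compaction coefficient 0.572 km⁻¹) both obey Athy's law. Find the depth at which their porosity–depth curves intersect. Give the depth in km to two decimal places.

Set n₀ₐ e^(−βₐZ) = n₀ᵦ e^(−βᵦZ) ⇒ ln(n₀ₐ/n₀ᵦ) = (βₐ − βᵦ)·Z
Z = ln(0.47/0.56) / (0.306 − 0.572) = -0.1752 / -0.266 = 0.659 km

0.66 km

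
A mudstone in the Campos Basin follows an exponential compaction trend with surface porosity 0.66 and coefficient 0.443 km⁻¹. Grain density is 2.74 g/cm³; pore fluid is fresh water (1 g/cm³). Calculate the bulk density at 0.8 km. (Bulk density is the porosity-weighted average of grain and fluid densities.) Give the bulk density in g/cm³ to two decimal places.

Porosity at depth: n = 0.66·exp(−0.443×0.8) = 0.66×0.7016 = 0.4631
Bulk density: ρ_b = (1−n)ρ_g + n·ρ_f = 0.5369×2.74 + 0.4631×1
       = 1.471 + 0.463 = 1.934 g/cm³

1.93 g/cm³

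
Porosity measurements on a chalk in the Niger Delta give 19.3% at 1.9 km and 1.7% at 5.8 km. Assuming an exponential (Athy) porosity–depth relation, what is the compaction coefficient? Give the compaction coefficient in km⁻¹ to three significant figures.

Athy: φ(d) = φ₀ e^(−cd) ⇒ φ₁/φ₂ = e^{c(d₂−d₁)} ⇒ c = ln(φ₁/φ₂)/(d₂−d₁)
c = ln(0.193/0.017) / (5.8 − 1.9) = ln(11.35) / 3.9 = 2.4295 / 3.9 = 0.6229 km⁻¹

0.623 km⁻¹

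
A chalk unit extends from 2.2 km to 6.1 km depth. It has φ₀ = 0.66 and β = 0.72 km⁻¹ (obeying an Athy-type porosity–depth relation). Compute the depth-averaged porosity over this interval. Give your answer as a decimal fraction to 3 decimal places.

0.045

⟨φ⟩ = (1/(z₂−z₁)) ∫ φ₀ e^(−βz) dz = φ₀·(e^(−β·z₁) − e^(−β·z₂)) / (β·(z₂−z₁))
e^(−0.72×2.2) = 0.2052; e^(−0.72×6.1) = 0.0124
⟨φ⟩ = 0.66 × (0.2052 − 0.0124) / (0.72 × 3.9) = 0.66 × 0.0687 = 0.0453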